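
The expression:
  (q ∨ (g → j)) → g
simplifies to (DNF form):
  g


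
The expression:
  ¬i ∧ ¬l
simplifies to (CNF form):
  ¬i ∧ ¬l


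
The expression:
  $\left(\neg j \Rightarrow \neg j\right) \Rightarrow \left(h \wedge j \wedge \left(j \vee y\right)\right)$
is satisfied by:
  {h: True, j: True}


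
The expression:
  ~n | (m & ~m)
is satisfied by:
  {n: False}


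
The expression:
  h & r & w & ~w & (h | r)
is never true.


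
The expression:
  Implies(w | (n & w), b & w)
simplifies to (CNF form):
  b | ~w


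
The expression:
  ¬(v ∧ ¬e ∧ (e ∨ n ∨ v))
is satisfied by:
  {e: True, v: False}
  {v: False, e: False}
  {v: True, e: True}


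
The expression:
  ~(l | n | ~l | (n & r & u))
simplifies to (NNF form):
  False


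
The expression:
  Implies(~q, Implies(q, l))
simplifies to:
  True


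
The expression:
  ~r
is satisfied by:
  {r: False}


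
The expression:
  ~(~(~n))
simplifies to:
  ~n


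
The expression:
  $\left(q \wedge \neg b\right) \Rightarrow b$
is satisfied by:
  {b: True, q: False}
  {q: False, b: False}
  {q: True, b: True}


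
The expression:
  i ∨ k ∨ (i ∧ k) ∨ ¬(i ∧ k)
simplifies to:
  True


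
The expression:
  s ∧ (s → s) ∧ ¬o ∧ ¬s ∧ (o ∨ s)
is never true.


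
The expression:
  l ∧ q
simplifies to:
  l ∧ q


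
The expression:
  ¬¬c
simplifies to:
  c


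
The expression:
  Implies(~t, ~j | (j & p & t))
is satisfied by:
  {t: True, j: False}
  {j: False, t: False}
  {j: True, t: True}


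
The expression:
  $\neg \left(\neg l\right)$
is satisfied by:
  {l: True}


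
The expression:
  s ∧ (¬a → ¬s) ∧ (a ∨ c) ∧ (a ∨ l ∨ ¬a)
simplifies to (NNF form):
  a ∧ s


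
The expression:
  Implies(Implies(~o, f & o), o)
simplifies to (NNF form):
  True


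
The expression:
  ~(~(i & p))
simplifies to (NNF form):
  i & p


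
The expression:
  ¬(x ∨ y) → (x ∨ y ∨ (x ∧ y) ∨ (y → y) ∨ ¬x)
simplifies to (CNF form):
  True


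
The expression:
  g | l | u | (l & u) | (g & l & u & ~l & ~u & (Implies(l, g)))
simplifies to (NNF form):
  g | l | u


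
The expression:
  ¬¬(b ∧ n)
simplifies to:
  b ∧ n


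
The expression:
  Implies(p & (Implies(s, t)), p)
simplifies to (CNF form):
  True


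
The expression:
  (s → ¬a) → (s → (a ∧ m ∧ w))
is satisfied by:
  {a: True, s: False}
  {s: False, a: False}
  {s: True, a: True}


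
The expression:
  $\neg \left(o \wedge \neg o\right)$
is always true.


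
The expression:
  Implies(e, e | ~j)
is always true.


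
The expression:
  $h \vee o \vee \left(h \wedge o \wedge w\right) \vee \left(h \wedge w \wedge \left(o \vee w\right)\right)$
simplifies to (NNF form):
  $h \vee o$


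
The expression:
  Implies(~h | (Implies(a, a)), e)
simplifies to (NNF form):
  e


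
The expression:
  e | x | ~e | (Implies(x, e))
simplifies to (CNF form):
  True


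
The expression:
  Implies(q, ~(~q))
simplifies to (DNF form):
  True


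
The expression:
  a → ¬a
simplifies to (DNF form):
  ¬a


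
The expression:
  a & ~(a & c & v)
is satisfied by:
  {a: True, v: False, c: False}
  {c: True, a: True, v: False}
  {v: True, a: True, c: False}


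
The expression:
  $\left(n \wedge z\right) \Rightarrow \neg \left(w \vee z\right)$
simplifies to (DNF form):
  $\neg n \vee \neg z$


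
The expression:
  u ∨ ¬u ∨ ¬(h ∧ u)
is always true.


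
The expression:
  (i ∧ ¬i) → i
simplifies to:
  True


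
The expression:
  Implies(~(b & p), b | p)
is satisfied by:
  {b: True, p: True}
  {b: True, p: False}
  {p: True, b: False}


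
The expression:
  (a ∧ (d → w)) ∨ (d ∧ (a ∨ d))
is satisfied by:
  {a: True, d: True}
  {a: True, d: False}
  {d: True, a: False}


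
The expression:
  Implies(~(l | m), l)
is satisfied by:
  {m: True, l: True}
  {m: True, l: False}
  {l: True, m: False}


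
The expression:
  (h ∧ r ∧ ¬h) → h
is always true.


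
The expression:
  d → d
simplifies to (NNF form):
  True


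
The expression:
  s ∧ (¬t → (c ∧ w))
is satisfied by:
  {t: True, w: True, s: True, c: True}
  {t: True, w: True, s: True, c: False}
  {t: True, s: True, c: True, w: False}
  {t: True, s: True, c: False, w: False}
  {w: True, s: True, c: True, t: False}


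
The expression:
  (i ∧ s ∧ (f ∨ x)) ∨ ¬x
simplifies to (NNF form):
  (i ∧ s) ∨ ¬x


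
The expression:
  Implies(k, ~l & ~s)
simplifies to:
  ~k | (~l & ~s)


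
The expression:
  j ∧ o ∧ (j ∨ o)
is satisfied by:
  {j: True, o: True}


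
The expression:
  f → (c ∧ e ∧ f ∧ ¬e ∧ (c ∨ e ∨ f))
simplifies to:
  ¬f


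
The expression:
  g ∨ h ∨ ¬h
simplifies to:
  True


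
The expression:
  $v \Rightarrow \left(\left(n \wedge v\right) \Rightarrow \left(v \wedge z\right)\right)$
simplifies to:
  $z \vee \neg n \vee \neg v$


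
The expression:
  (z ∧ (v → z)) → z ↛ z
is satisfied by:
  {z: False}


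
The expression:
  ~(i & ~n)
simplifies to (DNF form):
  n | ~i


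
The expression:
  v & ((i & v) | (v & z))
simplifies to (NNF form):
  v & (i | z)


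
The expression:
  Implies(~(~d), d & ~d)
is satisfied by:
  {d: False}


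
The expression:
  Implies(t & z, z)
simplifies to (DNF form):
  True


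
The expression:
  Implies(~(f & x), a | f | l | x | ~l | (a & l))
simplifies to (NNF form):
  True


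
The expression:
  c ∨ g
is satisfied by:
  {c: True, g: True}
  {c: True, g: False}
  {g: True, c: False}


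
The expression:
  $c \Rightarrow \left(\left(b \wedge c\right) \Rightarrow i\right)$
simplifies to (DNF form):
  $i \vee \neg b \vee \neg c$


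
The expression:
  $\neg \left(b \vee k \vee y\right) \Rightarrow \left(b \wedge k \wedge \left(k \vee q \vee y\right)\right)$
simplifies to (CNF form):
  $b \vee k \vee y$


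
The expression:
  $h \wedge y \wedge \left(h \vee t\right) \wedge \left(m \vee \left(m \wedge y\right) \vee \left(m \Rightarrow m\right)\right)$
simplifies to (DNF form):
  $h \wedge y$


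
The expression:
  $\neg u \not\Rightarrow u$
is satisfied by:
  {u: False}


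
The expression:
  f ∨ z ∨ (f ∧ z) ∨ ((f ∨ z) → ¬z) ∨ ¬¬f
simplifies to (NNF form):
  True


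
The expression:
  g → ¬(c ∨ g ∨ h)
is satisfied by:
  {g: False}


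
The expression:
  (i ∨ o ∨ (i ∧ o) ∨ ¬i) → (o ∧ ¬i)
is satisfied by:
  {o: True, i: False}


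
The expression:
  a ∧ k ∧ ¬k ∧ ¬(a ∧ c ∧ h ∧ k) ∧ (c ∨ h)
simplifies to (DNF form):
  False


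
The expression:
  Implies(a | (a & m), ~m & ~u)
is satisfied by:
  {u: False, a: False, m: False}
  {m: True, u: False, a: False}
  {u: True, m: False, a: False}
  {m: True, u: True, a: False}
  {a: True, m: False, u: False}


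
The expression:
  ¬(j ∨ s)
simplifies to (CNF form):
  ¬j ∧ ¬s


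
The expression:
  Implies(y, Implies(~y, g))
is always true.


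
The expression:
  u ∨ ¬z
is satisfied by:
  {u: True, z: False}
  {z: False, u: False}
  {z: True, u: True}


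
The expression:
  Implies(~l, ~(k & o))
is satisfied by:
  {l: True, o: False, k: False}
  {o: False, k: False, l: False}
  {l: True, k: True, o: False}
  {k: True, o: False, l: False}
  {l: True, o: True, k: False}
  {o: True, l: False, k: False}
  {l: True, k: True, o: True}


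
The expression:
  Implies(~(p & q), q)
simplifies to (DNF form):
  q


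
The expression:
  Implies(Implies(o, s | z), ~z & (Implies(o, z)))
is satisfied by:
  {z: False, s: False, o: False}
  {o: True, z: False, s: False}
  {s: True, z: False, o: False}


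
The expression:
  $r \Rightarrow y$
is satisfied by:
  {y: True, r: False}
  {r: False, y: False}
  {r: True, y: True}


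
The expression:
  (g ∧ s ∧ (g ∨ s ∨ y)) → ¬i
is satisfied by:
  {s: False, i: False, g: False}
  {g: True, s: False, i: False}
  {i: True, s: False, g: False}
  {g: True, i: True, s: False}
  {s: True, g: False, i: False}
  {g: True, s: True, i: False}
  {i: True, s: True, g: False}


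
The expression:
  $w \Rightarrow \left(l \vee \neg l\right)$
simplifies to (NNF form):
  $\text{True}$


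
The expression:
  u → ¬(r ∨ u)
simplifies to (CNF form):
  ¬u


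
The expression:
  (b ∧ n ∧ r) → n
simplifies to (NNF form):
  True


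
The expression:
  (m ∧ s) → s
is always true.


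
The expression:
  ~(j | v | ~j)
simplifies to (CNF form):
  False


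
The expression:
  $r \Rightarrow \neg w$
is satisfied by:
  {w: False, r: False}
  {r: True, w: False}
  {w: True, r: False}


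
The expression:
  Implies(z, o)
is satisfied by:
  {o: True, z: False}
  {z: False, o: False}
  {z: True, o: True}


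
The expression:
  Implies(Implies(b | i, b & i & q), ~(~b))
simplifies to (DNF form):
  b | i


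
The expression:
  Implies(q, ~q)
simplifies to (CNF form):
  ~q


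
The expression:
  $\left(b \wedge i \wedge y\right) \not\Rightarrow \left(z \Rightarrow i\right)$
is never true.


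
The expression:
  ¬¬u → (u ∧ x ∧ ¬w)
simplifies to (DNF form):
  (x ∧ ¬w) ∨ ¬u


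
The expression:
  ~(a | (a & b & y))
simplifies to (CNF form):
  ~a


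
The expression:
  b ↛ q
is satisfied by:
  {b: True, q: False}


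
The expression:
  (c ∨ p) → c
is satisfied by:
  {c: True, p: False}
  {p: False, c: False}
  {p: True, c: True}


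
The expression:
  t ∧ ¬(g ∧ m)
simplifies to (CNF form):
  t ∧ (¬g ∨ ¬m)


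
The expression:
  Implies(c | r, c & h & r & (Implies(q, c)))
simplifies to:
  (c | ~r) & (h | ~r) & (r | ~c)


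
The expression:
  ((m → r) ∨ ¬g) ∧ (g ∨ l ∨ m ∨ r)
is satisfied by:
  {r: True, l: True, g: False, m: False}
  {r: True, l: False, g: False, m: False}
  {r: True, m: True, l: True, g: False}
  {r: True, m: True, l: False, g: False}
  {r: True, g: True, l: True, m: False}
  {r: True, g: True, l: False, m: False}
  {r: True, g: True, m: True, l: True}
  {r: True, g: True, m: True, l: False}
  {l: True, r: False, g: False, m: False}
  {m: True, l: True, r: False, g: False}
  {m: True, r: False, l: False, g: False}
  {g: True, l: True, r: False, m: False}
  {g: True, l: False, r: False, m: False}


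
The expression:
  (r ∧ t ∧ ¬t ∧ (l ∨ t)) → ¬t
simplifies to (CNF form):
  True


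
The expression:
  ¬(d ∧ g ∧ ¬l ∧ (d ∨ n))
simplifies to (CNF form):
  l ∨ ¬d ∨ ¬g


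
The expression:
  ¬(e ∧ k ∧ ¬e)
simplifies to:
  True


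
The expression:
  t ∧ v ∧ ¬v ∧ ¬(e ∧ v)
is never true.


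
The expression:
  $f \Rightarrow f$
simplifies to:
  $\text{True}$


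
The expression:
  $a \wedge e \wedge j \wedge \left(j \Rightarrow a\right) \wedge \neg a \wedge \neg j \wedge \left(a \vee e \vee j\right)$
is never true.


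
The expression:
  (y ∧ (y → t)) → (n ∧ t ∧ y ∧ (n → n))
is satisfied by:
  {n: True, t: False, y: False}
  {t: False, y: False, n: False}
  {n: True, y: True, t: False}
  {y: True, t: False, n: False}
  {n: True, t: True, y: False}
  {t: True, n: False, y: False}
  {n: True, y: True, t: True}


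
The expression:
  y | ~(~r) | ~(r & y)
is always true.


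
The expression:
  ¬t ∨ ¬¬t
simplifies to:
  True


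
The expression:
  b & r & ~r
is never true.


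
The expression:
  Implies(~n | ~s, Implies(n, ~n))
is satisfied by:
  {s: True, n: False}
  {n: False, s: False}
  {n: True, s: True}


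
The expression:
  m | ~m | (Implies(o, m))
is always true.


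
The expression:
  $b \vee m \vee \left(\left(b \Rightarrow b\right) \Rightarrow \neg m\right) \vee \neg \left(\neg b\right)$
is always true.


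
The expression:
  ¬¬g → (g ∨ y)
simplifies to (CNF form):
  True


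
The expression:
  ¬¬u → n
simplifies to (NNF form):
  n ∨ ¬u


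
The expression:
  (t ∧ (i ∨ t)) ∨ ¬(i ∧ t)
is always true.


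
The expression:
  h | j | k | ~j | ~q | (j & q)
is always true.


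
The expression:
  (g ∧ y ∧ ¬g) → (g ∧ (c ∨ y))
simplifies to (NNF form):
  True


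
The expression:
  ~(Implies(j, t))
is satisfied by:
  {j: True, t: False}


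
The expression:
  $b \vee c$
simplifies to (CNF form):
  $b \vee c$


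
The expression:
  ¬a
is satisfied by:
  {a: False}


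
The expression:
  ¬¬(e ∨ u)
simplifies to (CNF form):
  e ∨ u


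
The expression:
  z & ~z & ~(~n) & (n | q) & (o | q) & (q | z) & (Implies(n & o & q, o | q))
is never true.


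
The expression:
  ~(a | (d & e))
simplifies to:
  ~a & (~d | ~e)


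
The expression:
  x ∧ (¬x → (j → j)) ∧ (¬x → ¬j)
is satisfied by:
  {x: True}


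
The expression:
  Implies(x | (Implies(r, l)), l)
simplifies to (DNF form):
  l | (r & ~x)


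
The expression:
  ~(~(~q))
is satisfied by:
  {q: False}


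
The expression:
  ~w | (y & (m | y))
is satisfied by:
  {y: True, w: False}
  {w: False, y: False}
  {w: True, y: True}


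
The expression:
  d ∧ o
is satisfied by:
  {d: True, o: True}


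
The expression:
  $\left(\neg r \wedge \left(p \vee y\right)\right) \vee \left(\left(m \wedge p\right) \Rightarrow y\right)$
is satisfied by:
  {y: True, p: False, m: False, r: False}
  {y: False, p: False, m: False, r: False}
  {r: True, y: True, p: False, m: False}
  {r: True, y: False, p: False, m: False}
  {y: True, m: True, r: False, p: False}
  {m: True, r: False, p: False, y: False}
  {r: True, m: True, y: True, p: False}
  {r: True, m: True, y: False, p: False}
  {y: True, p: True, r: False, m: False}
  {p: True, r: False, m: False, y: False}
  {y: True, r: True, p: True, m: False}
  {r: True, p: True, y: False, m: False}
  {y: True, m: True, p: True, r: False}
  {m: True, p: True, r: False, y: False}
  {r: True, m: True, p: True, y: True}


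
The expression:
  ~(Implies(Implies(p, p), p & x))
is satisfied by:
  {p: False, x: False}
  {x: True, p: False}
  {p: True, x: False}


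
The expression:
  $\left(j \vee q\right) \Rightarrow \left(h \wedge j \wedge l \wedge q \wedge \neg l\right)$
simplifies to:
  $\neg j \wedge \neg q$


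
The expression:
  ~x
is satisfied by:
  {x: False}


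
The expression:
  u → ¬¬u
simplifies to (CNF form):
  True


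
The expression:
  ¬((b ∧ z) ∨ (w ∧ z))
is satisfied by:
  {w: False, z: False, b: False}
  {b: True, w: False, z: False}
  {w: True, b: False, z: False}
  {b: True, w: True, z: False}
  {z: True, b: False, w: False}


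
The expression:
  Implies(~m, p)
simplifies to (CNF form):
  m | p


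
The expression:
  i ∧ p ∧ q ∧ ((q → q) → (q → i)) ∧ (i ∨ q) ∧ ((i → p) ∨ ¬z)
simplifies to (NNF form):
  i ∧ p ∧ q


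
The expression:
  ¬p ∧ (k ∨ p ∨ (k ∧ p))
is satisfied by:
  {k: True, p: False}


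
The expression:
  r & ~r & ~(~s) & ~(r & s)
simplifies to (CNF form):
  False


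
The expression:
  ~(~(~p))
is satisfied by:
  {p: False}


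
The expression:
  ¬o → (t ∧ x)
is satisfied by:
  {x: True, o: True, t: True}
  {x: True, o: True, t: False}
  {o: True, t: True, x: False}
  {o: True, t: False, x: False}
  {x: True, t: True, o: False}


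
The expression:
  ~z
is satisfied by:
  {z: False}


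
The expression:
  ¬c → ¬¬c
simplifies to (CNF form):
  c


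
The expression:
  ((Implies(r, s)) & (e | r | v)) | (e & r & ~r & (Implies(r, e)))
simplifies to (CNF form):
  (r | ~r) & (s | ~r) & (e | r | v) & (e | s | v) & (e | r | ~r) & (e | s | ~r) & (r | v | ~r) & (s | v | ~r)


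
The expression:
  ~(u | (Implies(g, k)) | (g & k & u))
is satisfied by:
  {g: True, u: False, k: False}


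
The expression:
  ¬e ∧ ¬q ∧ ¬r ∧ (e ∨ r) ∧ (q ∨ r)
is never true.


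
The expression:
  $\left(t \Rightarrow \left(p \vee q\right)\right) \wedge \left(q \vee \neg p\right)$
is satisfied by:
  {q: True, t: False, p: False}
  {q: True, p: True, t: False}
  {q: True, t: True, p: False}
  {q: True, p: True, t: True}
  {p: False, t: False, q: False}


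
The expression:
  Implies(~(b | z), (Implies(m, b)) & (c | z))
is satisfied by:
  {b: True, z: True, c: True, m: False}
  {b: True, z: True, m: False, c: False}
  {b: True, z: True, c: True, m: True}
  {b: True, z: True, m: True, c: False}
  {b: True, c: True, m: False, z: False}
  {b: True, m: False, c: False, z: False}
  {b: True, c: True, m: True, z: False}
  {b: True, m: True, c: False, z: False}
  {c: True, z: True, m: False, b: False}
  {z: True, m: False, c: False, b: False}
  {c: True, z: True, m: True, b: False}
  {z: True, m: True, c: False, b: False}
  {c: True, z: False, m: False, b: False}


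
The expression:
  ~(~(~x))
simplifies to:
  ~x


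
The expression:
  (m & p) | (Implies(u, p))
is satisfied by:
  {p: True, u: False}
  {u: False, p: False}
  {u: True, p: True}


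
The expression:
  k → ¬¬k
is always true.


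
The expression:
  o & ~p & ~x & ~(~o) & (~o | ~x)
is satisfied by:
  {o: True, x: False, p: False}


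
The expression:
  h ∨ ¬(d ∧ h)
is always true.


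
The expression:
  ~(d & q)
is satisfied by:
  {q: False, d: False}
  {d: True, q: False}
  {q: True, d: False}


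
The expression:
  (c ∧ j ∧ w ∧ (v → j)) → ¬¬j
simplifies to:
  True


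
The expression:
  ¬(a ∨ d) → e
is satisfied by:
  {a: True, d: True, e: True}
  {a: True, d: True, e: False}
  {a: True, e: True, d: False}
  {a: True, e: False, d: False}
  {d: True, e: True, a: False}
  {d: True, e: False, a: False}
  {e: True, d: False, a: False}


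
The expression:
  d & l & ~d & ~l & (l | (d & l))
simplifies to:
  False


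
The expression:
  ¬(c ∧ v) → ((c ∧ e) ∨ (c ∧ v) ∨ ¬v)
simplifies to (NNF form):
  c ∨ ¬v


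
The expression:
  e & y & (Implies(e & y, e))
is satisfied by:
  {e: True, y: True}


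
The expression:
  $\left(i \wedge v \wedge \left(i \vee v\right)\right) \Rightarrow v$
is always true.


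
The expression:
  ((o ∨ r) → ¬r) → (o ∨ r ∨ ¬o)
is always true.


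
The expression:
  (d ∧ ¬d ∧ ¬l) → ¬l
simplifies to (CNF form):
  True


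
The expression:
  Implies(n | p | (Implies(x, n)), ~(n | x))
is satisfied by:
  {n: False, p: False, x: False}
  {x: True, n: False, p: False}
  {p: True, n: False, x: False}


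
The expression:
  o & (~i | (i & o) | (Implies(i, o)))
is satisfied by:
  {o: True}


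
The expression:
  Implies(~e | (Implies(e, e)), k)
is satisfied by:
  {k: True}


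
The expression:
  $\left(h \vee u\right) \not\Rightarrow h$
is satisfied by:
  {u: True, h: False}


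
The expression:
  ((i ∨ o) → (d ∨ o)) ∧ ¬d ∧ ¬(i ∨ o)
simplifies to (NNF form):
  ¬d ∧ ¬i ∧ ¬o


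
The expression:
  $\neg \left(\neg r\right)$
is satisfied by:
  {r: True}


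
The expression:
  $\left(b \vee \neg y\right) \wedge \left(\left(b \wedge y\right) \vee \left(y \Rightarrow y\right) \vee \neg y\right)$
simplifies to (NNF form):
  $b \vee \neg y$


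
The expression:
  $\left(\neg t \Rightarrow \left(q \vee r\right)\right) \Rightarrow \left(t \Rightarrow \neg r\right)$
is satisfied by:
  {t: False, r: False}
  {r: True, t: False}
  {t: True, r: False}


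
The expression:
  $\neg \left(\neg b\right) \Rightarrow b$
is always true.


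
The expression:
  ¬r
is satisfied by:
  {r: False}


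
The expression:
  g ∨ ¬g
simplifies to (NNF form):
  True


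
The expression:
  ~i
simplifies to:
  ~i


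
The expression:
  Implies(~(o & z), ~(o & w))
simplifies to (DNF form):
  z | ~o | ~w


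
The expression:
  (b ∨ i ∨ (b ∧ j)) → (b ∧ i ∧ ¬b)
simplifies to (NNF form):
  ¬b ∧ ¬i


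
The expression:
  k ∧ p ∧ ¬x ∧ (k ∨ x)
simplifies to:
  k ∧ p ∧ ¬x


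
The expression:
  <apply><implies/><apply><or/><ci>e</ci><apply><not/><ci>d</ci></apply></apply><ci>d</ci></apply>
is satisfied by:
  {d: True}


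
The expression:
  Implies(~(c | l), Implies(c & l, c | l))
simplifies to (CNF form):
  True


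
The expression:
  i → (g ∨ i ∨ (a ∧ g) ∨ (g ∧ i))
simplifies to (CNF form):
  True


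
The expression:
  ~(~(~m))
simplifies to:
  ~m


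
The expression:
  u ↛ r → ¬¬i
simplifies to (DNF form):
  i ∨ r ∨ ¬u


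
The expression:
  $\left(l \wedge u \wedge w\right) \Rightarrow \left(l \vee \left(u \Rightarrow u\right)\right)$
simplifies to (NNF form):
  $\text{True}$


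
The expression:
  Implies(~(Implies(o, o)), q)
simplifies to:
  True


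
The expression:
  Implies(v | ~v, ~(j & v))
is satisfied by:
  {v: False, j: False}
  {j: True, v: False}
  {v: True, j: False}


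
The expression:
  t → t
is always true.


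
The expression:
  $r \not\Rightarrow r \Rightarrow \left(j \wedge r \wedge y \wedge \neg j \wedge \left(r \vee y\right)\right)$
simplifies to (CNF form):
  $\text{True}$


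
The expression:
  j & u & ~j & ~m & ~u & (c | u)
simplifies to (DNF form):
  False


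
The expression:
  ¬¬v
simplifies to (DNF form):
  v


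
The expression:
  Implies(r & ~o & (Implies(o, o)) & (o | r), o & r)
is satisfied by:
  {o: True, r: False}
  {r: False, o: False}
  {r: True, o: True}


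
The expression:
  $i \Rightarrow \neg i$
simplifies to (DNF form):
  $\neg i$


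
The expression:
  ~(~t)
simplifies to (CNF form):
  t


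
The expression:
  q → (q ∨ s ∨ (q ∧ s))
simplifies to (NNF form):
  True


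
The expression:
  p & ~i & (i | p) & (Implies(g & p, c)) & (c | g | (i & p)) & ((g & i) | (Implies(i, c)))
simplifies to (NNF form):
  c & p & ~i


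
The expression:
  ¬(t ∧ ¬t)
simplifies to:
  True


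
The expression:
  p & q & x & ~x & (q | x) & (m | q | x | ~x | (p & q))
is never true.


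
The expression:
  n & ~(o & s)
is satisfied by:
  {n: True, s: False, o: False}
  {o: True, n: True, s: False}
  {s: True, n: True, o: False}


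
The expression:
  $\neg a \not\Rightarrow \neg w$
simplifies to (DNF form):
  $w \wedge \neg a$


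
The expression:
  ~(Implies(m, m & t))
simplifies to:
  m & ~t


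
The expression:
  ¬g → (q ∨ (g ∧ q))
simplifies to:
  g ∨ q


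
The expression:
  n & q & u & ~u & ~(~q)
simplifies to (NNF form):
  False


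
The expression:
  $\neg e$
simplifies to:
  $\neg e$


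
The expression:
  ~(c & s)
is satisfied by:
  {s: False, c: False}
  {c: True, s: False}
  {s: True, c: False}


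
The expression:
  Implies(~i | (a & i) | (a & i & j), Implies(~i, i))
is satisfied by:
  {i: True}


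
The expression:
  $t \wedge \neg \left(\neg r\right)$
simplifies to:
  $r \wedge t$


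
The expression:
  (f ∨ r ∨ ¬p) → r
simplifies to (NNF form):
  r ∨ (p ∧ ¬f)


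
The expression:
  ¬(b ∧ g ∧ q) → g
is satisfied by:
  {g: True}


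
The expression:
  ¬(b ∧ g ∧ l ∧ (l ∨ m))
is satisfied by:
  {l: False, b: False, g: False}
  {g: True, l: False, b: False}
  {b: True, l: False, g: False}
  {g: True, b: True, l: False}
  {l: True, g: False, b: False}
  {g: True, l: True, b: False}
  {b: True, l: True, g: False}


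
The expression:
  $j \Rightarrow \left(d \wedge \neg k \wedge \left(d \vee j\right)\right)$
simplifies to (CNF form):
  $\left(d \vee \neg j\right) \wedge \left(\neg j \vee \neg k\right)$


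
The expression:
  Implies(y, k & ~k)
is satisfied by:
  {y: False}


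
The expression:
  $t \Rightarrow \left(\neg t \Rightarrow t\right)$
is always true.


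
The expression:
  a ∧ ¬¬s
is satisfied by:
  {a: True, s: True}


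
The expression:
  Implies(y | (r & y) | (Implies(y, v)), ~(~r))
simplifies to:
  r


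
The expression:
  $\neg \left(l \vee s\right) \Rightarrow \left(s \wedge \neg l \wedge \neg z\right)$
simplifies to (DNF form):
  $l \vee s$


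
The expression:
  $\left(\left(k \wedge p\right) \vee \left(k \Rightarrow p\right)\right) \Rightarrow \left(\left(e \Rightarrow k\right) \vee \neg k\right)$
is always true.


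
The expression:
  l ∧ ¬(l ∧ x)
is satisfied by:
  {l: True, x: False}


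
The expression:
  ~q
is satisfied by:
  {q: False}


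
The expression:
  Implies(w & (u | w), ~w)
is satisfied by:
  {w: False}


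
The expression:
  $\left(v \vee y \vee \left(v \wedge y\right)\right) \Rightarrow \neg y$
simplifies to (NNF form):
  $\neg y$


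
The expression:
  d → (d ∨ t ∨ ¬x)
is always true.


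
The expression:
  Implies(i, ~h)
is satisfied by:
  {h: False, i: False}
  {i: True, h: False}
  {h: True, i: False}


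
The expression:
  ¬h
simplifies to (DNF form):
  ¬h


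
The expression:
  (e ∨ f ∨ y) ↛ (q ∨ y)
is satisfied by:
  {e: True, f: True, q: False, y: False}
  {e: True, q: False, y: False, f: False}
  {f: True, q: False, y: False, e: False}


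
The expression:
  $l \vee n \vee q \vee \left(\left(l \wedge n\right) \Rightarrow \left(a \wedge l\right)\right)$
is always true.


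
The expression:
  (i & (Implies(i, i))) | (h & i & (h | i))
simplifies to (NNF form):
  i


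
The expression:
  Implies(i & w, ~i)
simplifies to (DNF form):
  ~i | ~w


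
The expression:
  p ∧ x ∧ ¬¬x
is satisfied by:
  {p: True, x: True}


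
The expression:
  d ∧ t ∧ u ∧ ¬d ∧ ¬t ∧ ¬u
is never true.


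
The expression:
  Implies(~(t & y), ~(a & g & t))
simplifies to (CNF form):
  y | ~a | ~g | ~t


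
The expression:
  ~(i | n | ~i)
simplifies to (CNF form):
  False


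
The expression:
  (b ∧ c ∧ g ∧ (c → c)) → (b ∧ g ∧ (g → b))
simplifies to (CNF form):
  True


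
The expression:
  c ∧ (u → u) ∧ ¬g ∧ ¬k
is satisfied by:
  {c: True, g: False, k: False}


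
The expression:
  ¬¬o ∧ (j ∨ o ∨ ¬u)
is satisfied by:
  {o: True}


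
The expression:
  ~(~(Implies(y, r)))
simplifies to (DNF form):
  r | ~y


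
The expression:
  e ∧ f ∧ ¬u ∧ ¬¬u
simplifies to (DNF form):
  False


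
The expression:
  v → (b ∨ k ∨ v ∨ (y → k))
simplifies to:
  True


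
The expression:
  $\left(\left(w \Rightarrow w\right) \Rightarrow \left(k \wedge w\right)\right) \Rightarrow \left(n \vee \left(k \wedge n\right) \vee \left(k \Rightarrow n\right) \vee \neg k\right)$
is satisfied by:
  {n: True, w: False, k: False}
  {w: False, k: False, n: False}
  {n: True, k: True, w: False}
  {k: True, w: False, n: False}
  {n: True, w: True, k: False}
  {w: True, n: False, k: False}
  {n: True, k: True, w: True}


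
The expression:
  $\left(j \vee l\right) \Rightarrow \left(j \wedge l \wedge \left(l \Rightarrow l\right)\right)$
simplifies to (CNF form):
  $\left(j \vee \neg j\right) \wedge \left(j \vee \neg l\right) \wedge \left(l \vee \neg j\right) \wedge \left(l \vee \neg l\right)$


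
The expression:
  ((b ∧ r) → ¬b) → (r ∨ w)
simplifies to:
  r ∨ w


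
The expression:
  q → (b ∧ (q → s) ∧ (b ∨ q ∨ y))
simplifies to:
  (b ∧ s) ∨ ¬q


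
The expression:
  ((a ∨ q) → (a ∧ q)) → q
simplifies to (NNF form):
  a ∨ q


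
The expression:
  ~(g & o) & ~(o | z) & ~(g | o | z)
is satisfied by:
  {g: False, o: False, z: False}


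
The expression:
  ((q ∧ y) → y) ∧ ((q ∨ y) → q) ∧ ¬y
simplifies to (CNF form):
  ¬y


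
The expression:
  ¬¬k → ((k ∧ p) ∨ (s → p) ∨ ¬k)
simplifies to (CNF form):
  p ∨ ¬k ∨ ¬s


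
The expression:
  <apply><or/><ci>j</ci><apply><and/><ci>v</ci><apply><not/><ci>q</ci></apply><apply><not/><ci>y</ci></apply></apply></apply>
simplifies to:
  <apply><or/><ci>j</ci><apply><and/><ci>v</ci><apply><not/><ci>q</ci></apply><apply><not/><ci>y</ci></apply></apply></apply>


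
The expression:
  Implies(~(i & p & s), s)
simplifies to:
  s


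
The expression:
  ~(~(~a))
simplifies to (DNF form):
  ~a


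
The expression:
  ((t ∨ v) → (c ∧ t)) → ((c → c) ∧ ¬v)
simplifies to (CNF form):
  ¬c ∨ ¬t ∨ ¬v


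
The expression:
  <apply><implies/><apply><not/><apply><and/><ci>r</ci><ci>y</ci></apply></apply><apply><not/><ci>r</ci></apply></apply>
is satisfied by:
  {y: True, r: False}
  {r: False, y: False}
  {r: True, y: True}


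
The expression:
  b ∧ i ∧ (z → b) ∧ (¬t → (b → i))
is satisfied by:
  {i: True, b: True}


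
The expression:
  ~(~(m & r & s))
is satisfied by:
  {r: True, m: True, s: True}


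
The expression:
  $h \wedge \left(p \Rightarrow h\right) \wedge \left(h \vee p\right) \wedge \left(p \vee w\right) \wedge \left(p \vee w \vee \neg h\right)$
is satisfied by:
  {h: True, p: True, w: True}
  {h: True, p: True, w: False}
  {h: True, w: True, p: False}


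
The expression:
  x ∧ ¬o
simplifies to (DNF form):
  x ∧ ¬o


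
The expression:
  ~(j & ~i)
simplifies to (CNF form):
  i | ~j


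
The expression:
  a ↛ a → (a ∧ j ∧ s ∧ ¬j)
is always true.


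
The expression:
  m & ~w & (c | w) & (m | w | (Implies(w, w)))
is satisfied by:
  {c: True, m: True, w: False}


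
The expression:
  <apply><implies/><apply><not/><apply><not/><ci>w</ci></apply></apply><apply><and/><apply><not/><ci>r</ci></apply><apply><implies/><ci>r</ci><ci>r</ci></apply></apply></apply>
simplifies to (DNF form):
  <apply><or/><apply><not/><ci>r</ci></apply><apply><not/><ci>w</ci></apply></apply>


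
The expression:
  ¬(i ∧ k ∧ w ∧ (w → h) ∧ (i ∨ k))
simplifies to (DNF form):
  ¬h ∨ ¬i ∨ ¬k ∨ ¬w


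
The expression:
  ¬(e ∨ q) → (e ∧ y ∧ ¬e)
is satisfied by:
  {q: True, e: True}
  {q: True, e: False}
  {e: True, q: False}


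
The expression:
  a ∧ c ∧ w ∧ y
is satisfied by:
  {a: True, c: True, w: True, y: True}


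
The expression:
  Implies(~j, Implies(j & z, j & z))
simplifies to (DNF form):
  True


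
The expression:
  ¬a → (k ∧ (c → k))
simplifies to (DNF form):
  a ∨ k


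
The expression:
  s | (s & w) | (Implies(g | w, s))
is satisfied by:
  {s: True, w: False, g: False}
  {s: True, g: True, w: False}
  {s: True, w: True, g: False}
  {s: True, g: True, w: True}
  {g: False, w: False, s: False}


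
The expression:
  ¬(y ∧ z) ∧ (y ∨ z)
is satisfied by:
  {y: True, z: False}
  {z: True, y: False}


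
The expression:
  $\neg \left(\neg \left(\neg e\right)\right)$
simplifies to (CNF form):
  $\neg e$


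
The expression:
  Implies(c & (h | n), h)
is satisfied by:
  {h: True, c: False, n: False}
  {c: False, n: False, h: False}
  {h: True, n: True, c: False}
  {n: True, c: False, h: False}
  {h: True, c: True, n: False}
  {c: True, h: False, n: False}
  {h: True, n: True, c: True}


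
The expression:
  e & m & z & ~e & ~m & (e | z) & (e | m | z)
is never true.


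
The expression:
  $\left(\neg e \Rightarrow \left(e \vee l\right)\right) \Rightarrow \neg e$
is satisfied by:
  {e: False}


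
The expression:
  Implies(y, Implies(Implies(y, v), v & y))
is always true.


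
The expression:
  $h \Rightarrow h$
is always true.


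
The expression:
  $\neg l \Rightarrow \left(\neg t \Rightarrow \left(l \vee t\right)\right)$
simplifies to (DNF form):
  $l \vee t$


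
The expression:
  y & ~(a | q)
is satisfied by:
  {y: True, q: False, a: False}


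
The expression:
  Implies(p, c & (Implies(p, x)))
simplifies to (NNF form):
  ~p | (c & x)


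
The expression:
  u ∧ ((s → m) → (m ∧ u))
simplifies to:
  u ∧ (m ∨ s)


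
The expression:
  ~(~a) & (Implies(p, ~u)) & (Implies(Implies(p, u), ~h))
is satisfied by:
  {a: True, u: False, h: False, p: False}
  {a: True, p: True, u: False, h: False}
  {a: True, p: True, h: True, u: False}
  {a: True, u: True, h: False, p: False}


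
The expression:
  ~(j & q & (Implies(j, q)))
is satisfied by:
  {q: False, j: False}
  {j: True, q: False}
  {q: True, j: False}


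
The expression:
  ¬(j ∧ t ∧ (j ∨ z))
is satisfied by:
  {t: False, j: False}
  {j: True, t: False}
  {t: True, j: False}


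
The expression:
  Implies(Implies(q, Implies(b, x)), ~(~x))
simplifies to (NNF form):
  x | (b & q)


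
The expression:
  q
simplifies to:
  q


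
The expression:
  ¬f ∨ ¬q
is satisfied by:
  {q: False, f: False}
  {f: True, q: False}
  {q: True, f: False}


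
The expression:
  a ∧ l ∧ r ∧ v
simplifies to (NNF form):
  a ∧ l ∧ r ∧ v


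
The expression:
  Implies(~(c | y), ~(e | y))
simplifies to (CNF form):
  c | y | ~e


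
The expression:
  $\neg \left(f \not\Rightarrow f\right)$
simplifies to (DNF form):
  $\text{True}$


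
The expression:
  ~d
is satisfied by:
  {d: False}


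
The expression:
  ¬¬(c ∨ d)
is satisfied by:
  {d: True, c: True}
  {d: True, c: False}
  {c: True, d: False}


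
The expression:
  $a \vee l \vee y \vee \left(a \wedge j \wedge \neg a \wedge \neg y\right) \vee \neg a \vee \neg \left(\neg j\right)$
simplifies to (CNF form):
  $\text{True}$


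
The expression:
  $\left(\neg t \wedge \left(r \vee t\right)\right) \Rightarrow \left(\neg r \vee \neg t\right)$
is always true.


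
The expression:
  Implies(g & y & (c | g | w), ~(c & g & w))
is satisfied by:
  {w: False, c: False, y: False, g: False}
  {g: True, w: False, c: False, y: False}
  {y: True, w: False, c: False, g: False}
  {g: True, y: True, w: False, c: False}
  {c: True, g: False, w: False, y: False}
  {g: True, c: True, w: False, y: False}
  {y: True, c: True, g: False, w: False}
  {g: True, y: True, c: True, w: False}
  {w: True, y: False, c: False, g: False}
  {g: True, w: True, y: False, c: False}
  {y: True, w: True, g: False, c: False}
  {g: True, y: True, w: True, c: False}
  {c: True, w: True, y: False, g: False}
  {g: True, c: True, w: True, y: False}
  {y: True, c: True, w: True, g: False}


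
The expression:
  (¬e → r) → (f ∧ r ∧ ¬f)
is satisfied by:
  {e: False, r: False}


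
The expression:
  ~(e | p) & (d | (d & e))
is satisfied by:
  {d: True, p: False, e: False}


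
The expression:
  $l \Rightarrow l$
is always true.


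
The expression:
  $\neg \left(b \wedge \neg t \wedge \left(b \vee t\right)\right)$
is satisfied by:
  {t: True, b: False}
  {b: False, t: False}
  {b: True, t: True}


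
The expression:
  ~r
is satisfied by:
  {r: False}


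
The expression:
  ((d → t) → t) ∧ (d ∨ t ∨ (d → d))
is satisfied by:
  {d: True, t: True}
  {d: True, t: False}
  {t: True, d: False}


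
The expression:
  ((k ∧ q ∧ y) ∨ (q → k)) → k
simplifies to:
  k ∨ q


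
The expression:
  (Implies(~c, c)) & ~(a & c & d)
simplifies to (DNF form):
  (c & ~a) | (c & ~d)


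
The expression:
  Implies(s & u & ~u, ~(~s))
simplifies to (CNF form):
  True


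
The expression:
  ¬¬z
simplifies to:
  z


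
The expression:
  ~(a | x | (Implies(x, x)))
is never true.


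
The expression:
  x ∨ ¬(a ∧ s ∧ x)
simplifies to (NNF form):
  True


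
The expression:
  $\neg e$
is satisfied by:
  {e: False}


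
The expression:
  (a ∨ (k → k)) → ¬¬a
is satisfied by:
  {a: True}


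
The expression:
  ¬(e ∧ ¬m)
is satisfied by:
  {m: True, e: False}
  {e: False, m: False}
  {e: True, m: True}


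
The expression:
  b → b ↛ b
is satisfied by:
  {b: False}


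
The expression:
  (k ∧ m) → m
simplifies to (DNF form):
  True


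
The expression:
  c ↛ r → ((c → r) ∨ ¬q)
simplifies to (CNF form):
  r ∨ ¬c ∨ ¬q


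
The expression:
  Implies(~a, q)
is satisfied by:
  {a: True, q: True}
  {a: True, q: False}
  {q: True, a: False}


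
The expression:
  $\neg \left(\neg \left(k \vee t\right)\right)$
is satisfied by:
  {k: True, t: True}
  {k: True, t: False}
  {t: True, k: False}


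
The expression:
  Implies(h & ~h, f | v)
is always true.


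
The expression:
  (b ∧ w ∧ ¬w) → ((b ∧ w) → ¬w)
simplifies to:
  True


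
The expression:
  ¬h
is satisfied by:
  {h: False}


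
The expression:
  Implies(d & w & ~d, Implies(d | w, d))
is always true.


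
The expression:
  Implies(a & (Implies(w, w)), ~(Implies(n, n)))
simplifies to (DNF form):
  ~a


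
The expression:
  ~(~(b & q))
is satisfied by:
  {b: True, q: True}


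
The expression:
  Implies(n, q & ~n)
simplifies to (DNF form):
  ~n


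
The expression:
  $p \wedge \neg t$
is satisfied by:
  {p: True, t: False}


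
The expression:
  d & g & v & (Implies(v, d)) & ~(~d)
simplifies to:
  d & g & v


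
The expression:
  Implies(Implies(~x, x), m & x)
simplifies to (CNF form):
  m | ~x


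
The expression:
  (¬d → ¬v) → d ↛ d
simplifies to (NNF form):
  v ∧ ¬d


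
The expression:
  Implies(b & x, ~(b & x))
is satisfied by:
  {x: False, b: False}
  {b: True, x: False}
  {x: True, b: False}


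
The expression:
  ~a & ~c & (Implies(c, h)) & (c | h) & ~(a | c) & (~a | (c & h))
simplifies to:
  h & ~a & ~c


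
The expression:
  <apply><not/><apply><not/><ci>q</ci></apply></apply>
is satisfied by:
  {q: True}


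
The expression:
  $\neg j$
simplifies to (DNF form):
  $\neg j$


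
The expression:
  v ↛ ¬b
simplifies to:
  b ∧ v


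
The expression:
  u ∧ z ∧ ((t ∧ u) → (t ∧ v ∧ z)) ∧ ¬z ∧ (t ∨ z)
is never true.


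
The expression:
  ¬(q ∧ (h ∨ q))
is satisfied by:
  {q: False}


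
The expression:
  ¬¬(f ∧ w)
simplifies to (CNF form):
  f ∧ w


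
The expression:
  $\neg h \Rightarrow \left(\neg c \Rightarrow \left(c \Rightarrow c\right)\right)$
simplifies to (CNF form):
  $\text{True}$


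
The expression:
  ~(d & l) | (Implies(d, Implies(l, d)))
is always true.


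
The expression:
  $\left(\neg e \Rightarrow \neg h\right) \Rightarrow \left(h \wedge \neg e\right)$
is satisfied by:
  {h: True, e: False}


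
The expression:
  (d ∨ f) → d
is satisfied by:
  {d: True, f: False}
  {f: False, d: False}
  {f: True, d: True}


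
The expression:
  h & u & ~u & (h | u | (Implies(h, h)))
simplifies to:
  False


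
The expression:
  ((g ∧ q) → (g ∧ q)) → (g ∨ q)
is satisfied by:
  {q: True, g: True}
  {q: True, g: False}
  {g: True, q: False}
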